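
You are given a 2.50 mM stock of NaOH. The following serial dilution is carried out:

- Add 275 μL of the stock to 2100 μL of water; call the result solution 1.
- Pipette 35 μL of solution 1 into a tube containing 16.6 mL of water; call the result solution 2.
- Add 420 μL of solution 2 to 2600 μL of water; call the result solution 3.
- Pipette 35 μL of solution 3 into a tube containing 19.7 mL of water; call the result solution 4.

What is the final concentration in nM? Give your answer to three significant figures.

0.150 nM

Step 1: 275 μL + 2100 μL = 2375 μL total → factor 2375/275 = 8.6364
Step 2: 35 μL + 16.6 mL = 16635 μL total → factor 16635/35 = 475.29
Step 3: 420 μL + 2600 μL = 3020 μL total → factor 3020/420 = 7.1905
Step 4: 35 μL + 19.7 mL = 19735 μL total → factor 19735/35 = 563.86
Overall dilution factor = 8.6364 × 475.29 × 7.1905 × 563.86 = 1.6642 × 10^7
Final = 2.50 mM / 1.6642 × 10^7 = 1.502 × 10^-7 mM = 0.150 nM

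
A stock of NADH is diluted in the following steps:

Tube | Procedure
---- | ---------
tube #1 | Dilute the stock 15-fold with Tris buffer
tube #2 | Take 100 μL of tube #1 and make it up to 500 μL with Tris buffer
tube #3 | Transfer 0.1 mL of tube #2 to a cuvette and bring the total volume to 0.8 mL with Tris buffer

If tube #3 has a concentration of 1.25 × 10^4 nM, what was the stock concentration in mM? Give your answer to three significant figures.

7.50 mM

Step 1: 15-fold → factor 15
Step 2: 100 μL brought to 500 μL → factor 500/100 = 5
Step 3: 0.1 mL brought to 0.8 mL → factor 0.8/0.1 = 8
Overall dilution factor = 15 × 5 × 8 = 600
Stock = 1.25 × 10^4 nM × 600 = 7.500 × 10^6 nM = 7.50 mM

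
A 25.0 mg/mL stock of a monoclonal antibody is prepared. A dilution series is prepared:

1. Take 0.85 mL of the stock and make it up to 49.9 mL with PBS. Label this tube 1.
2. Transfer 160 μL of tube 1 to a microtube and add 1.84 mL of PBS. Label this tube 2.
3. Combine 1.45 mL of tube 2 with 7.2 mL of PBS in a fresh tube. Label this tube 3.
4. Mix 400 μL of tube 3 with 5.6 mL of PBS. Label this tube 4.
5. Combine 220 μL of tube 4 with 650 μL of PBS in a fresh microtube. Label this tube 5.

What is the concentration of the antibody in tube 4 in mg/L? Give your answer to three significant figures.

Step 1: 0.85 mL brought to 49.9 mL → factor 49.9/0.85 = 58.706
Step 2: 160 μL + 1.84 mL = 2000 μL total → factor 2000/160 = 12.5
Step 3: 1.45 mL + 7.2 mL = 8.65 mL total → factor 8.65/1.45 = 5.9655
Step 4: 400 μL + 5.6 mL = 6000 μL total → factor 6000/400 = 15
Dilution factor through tube 4 = 58.706 × 12.5 × 5.9655 × 15 = 65665
[tube 4] = 25.0 mg/mL / 65665 = 0.0003807 mg/mL = 0.381 mg/L

0.381 mg/L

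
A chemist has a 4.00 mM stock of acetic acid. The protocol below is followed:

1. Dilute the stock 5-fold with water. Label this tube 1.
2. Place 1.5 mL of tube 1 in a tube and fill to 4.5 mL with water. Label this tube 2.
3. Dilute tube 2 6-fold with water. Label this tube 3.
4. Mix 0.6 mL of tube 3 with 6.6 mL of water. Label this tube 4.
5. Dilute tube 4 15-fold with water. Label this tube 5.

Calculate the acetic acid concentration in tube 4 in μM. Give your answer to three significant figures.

3.70 μM

Step 1: 5-fold → factor 5
Step 2: 1.5 mL brought to 4.5 mL → factor 4.5/1.5 = 3
Step 3: 6-fold → factor 6
Step 4: 0.6 mL + 6.6 mL = 7.2 mL total → factor 7.2/0.6 = 12
Dilution factor through tube 4 = 5 × 3 × 6 × 12 = 1080
[tube 4] = 4.00 mM / 1080 = 0.003704 mM = 3.70 μM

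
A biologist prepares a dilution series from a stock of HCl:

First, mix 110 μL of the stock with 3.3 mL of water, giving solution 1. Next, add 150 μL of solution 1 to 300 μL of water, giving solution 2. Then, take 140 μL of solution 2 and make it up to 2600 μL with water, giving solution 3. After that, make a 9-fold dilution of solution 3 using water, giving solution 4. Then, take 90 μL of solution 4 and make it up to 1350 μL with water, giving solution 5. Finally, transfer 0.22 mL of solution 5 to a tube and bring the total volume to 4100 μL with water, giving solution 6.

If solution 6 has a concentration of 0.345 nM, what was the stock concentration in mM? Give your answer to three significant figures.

1.50 mM

Step 1: 110 μL + 3.3 mL = 3410 μL total → factor 3410/110 = 31
Step 2: 150 μL + 300 μL = 450 μL total → factor 450/150 = 3
Step 3: 140 μL brought to 2600 μL → factor 2600/140 = 18.571
Step 4: 9-fold → factor 9
Step 5: 90 μL brought to 1350 μL → factor 1350/90 = 15
Step 6: 0.22 mL brought to 4100 μL → factor 4.1/0.22 = 18.636
Overall dilution factor = 31 × 3 × 18.571 × 9 × 15 × 18.636 = 4.3453 × 10^6
Stock = 0.345 nM × 4.3453 × 10^6 = 1.499 × 10^6 nM = 1.50 mM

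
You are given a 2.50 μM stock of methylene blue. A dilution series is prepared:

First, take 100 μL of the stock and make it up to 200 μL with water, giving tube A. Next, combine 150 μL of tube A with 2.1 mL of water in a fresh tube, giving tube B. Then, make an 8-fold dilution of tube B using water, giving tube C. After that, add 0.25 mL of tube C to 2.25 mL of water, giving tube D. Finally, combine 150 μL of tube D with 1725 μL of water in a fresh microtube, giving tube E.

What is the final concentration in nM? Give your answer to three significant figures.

Step 1: 100 μL brought to 200 μL → factor 200/100 = 2
Step 2: 150 μL + 2.1 mL = 2250 μL total → factor 2250/150 = 15
Step 3: 8-fold → factor 8
Step 4: 0.25 mL + 2.25 mL = 2.5 mL total → factor 2.5/0.25 = 10
Step 5: 150 μL + 1725 μL = 1875 μL total → factor 1875/150 = 12.5
Overall dilution factor = 2 × 15 × 8 × 10 × 12.5 = 30000
Final = 2.50 μM / 30000 = 8.333 × 10^-5 μM = 0.0833 nM

0.0833 nM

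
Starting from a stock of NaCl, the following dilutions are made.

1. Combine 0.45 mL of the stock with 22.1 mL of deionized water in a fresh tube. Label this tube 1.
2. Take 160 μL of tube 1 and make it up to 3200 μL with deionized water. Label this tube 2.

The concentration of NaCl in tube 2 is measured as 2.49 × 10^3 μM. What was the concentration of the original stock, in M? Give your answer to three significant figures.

2.50 M

Step 1: 0.45 mL + 22.1 mL = 22.55 mL total → factor 22.55/0.45 = 50.111
Step 2: 160 μL brought to 3200 μL → factor 3200/160 = 20
Overall dilution factor = 50.111 × 20 = 1002.2
Stock = 2.49 × 10^3 μM × 1002.2 = 2.496 × 10^6 μM = 2.50 M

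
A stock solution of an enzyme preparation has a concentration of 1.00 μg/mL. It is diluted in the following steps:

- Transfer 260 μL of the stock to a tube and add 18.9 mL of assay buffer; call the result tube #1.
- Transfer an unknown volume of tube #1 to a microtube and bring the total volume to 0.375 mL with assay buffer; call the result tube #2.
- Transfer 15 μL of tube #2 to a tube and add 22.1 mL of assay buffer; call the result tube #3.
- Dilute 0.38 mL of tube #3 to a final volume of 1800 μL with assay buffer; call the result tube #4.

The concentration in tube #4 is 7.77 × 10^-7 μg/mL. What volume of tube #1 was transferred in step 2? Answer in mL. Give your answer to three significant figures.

0.150 mL

Step 1: 260 μL + 18.9 mL = 19160 μL total → factor 19160/260 = 73.692
Step 2: v brought to 0.375 mL → factor = 0.375 mL/v
Step 3: 15 μL + 22.1 mL = 22115 μL total → factor 22115/15 = 1474.3
Step 4: 0.38 mL brought to 1800 μL → factor 1.8/0.38 = 4.7368
Product of known-step factors = 5.1464 × 10^5
Overall factor = 1.00 μg/mL / (7.77 × 10^-7 μg/mL) = 1.287 × 10^6
Step-2 factor = 1.287 × 10^6 / 5.1464 × 10^5 = 2.5008
v = 0.375 mL / 2.5008 = 0.150 mL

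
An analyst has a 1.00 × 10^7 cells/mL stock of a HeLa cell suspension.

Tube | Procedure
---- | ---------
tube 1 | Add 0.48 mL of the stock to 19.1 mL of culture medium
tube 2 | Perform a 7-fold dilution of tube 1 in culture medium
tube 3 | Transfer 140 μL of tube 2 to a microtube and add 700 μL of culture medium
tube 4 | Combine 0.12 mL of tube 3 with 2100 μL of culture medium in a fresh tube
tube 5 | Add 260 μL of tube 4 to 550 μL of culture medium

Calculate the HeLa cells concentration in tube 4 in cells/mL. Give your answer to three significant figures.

Step 1: 0.48 mL + 19.1 mL = 19.58 mL total → factor 19.58/0.48 = 40.792
Step 2: 7-fold → factor 7
Step 3: 140 μL + 700 μL = 840 μL total → factor 840/140 = 6
Step 4: 0.12 mL + 2100 μL = 2.22 mL total → factor 2.22/0.12 = 18.5
Dilution factor through tube 4 = 40.792 × 7 × 6 × 18.5 = 31695
[tube 4] = 1.00 × 10^7 cells/mL / 31695 = 316 cells/mL

316 cells/mL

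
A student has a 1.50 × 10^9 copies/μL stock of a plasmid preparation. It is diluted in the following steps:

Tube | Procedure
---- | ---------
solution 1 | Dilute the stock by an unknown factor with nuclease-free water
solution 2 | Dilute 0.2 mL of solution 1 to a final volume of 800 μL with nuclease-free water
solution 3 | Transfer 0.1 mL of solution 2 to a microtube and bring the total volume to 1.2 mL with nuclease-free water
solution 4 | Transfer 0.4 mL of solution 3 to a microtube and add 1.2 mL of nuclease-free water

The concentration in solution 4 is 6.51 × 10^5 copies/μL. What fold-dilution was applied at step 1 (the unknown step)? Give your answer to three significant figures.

Step 1: unknown factor x
Step 2: 0.2 mL brought to 800 μL → factor 0.8/0.2 = 4
Step 3: 0.1 mL brought to 1.2 mL → factor 1.2/0.1 = 12
Step 4: 0.4 mL + 1.2 mL = 1.6 mL total → factor 1.6/0.4 = 4
Product of known-step factors = 192
Overall factor = 1.50 × 10^9 copies/μL / (6.51 × 10^5 copies/μL) = 2304.1
x = 2304.1 / 192 = 12.0

12.0-fold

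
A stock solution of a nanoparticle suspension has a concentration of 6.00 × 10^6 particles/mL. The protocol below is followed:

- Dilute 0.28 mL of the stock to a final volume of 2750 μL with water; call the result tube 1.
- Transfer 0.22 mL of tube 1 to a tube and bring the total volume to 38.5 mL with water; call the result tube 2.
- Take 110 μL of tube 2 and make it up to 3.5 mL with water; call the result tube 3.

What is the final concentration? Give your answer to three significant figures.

Step 1: 0.28 mL brought to 2750 μL → factor 2.75/0.28 = 9.8214
Step 2: 0.22 mL brought to 38.5 mL → factor 38.5/0.22 = 175
Step 3: 110 μL brought to 3.5 mL → factor 3500/110 = 31.818
Overall dilution factor = 9.8214 × 175 × 31.818 = 54688
Final = 6.00 × 10^6 particles/mL / 54688 = 110 particles/mL

110 particles/mL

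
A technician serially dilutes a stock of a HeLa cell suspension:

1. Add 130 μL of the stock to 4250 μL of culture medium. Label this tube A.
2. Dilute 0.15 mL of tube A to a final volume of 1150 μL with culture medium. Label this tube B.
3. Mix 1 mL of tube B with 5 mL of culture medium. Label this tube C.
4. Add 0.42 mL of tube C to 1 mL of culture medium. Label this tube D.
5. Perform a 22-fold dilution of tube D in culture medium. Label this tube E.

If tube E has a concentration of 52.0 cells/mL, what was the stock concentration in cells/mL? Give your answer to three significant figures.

Step 1: 130 μL + 4250 μL = 4380 μL total → factor 4380/130 = 33.692
Step 2: 0.15 mL brought to 1150 μL → factor 1.15/0.15 = 7.6667
Step 3: 1 mL + 5 mL = 6 mL total → factor 6/1 = 6
Step 4: 0.42 mL + 1 mL = 1.42 mL total → factor 1.42/0.42 = 3.381
Step 5: 22-fold → factor 22
Overall dilution factor = 33.692 × 7.6667 × 6 × 3.381 × 22 = 1.1528 × 10^5
Stock = 52.0 cells/mL × 1.1528 × 10^5 = 5.99 × 10^6 cells/mL

5.99 × 10^6 cells/mL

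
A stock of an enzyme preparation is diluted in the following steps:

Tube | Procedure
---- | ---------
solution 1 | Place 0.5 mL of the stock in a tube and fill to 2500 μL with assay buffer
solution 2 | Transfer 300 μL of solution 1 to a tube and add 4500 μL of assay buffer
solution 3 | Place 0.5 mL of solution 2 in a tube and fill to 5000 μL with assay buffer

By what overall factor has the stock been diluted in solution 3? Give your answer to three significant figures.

Step 1: 0.5 mL brought to 2500 μL → factor 2.5/0.5 = 5
Step 2: 300 μL + 4500 μL = 4800 μL total → factor 4800/300 = 16
Step 3: 0.5 mL brought to 5000 μL → factor 5/0.5 = 10
Overall dilution factor = 5 × 16 × 10 = 800

800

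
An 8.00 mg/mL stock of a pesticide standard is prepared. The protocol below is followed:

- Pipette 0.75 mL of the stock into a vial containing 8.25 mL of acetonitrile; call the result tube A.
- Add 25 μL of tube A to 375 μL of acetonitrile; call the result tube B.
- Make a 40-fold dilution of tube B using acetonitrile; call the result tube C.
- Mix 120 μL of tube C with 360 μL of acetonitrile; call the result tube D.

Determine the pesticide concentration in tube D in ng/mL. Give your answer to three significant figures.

260 ng/mL

Step 1: 0.75 mL + 8.25 mL = 9 mL total → factor 9/0.75 = 12
Step 2: 25 μL + 375 μL = 400 μL total → factor 400/25 = 16
Step 3: 40-fold → factor 40
Step 4: 120 μL + 360 μL = 480 μL total → factor 480/120 = 4
Overall dilution factor = 12 × 16 × 40 × 4 = 30720
Final = 8.00 mg/mL / 30720 = 0.0002604 mg/mL = 260 ng/mL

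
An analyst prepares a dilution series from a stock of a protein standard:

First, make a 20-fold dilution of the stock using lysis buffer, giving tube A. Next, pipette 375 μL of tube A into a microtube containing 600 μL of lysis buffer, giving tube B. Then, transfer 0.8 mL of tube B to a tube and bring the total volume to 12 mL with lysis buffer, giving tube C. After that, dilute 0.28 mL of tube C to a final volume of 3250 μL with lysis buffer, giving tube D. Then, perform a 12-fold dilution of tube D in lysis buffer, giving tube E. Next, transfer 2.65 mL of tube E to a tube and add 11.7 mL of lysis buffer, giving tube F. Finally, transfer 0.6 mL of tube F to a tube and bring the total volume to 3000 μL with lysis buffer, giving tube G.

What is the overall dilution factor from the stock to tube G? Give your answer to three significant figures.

Step 1: 20-fold → factor 20
Step 2: 375 μL + 600 μL = 975 μL total → factor 975/375 = 2.6
Step 3: 0.8 mL brought to 12 mL → factor 12/0.8 = 15
Step 4: 0.28 mL brought to 3250 μL → factor 3.25/0.28 = 11.607
Step 5: 12-fold → factor 12
Step 6: 2.65 mL + 11.7 mL = 14.35 mL total → factor 14.35/2.65 = 5.4151
Step 7: 0.6 mL brought to 3000 μL → factor 3/0.6 = 5
Overall dilution factor = 20 × 2.6 × 15 × 11.607 × 12 × 5.4151 × 5 = 2.9416 × 10^6

2.94 × 10^6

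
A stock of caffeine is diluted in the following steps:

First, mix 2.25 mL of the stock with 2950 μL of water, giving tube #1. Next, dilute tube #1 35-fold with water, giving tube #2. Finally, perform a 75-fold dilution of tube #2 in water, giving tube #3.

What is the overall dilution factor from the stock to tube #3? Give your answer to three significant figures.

6.07 × 10^3

Step 1: 2.25 mL + 2950 μL = 5.2 mL total → factor 5.2/2.25 = 2.3111
Step 2: 35-fold → factor 35
Step 3: 75-fold → factor 75
Overall dilution factor = 2.3111 × 35 × 75 = 6066.7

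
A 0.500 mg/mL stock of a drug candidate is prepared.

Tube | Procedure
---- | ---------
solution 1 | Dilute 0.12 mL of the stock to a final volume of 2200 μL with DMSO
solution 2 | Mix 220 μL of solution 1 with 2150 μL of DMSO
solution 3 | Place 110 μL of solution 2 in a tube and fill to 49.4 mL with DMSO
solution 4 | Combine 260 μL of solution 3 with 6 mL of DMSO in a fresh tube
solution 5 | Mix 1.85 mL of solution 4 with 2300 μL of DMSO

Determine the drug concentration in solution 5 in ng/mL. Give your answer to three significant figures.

Step 1: 0.12 mL brought to 2200 μL → factor 2.2/0.12 = 18.333
Step 2: 220 μL + 2150 μL = 2370 μL total → factor 2370/220 = 10.773
Step 3: 110 μL brought to 49.4 mL → factor 49400/110 = 449.09
Step 4: 260 μL + 6 mL = 6260 μL total → factor 6260/260 = 24.077
Step 5: 1.85 mL + 2300 μL = 4.15 mL total → factor 4.15/1.85 = 2.2432
Overall dilution factor = 18.333 × 10.773 × 449.09 × 24.077 × 2.2432 = 4.7905 × 10^6
Final = 0.500 mg/mL / 4.7905 × 10^6 = 1.044 × 10^-7 mg/mL = 0.104 ng/mL

0.104 ng/mL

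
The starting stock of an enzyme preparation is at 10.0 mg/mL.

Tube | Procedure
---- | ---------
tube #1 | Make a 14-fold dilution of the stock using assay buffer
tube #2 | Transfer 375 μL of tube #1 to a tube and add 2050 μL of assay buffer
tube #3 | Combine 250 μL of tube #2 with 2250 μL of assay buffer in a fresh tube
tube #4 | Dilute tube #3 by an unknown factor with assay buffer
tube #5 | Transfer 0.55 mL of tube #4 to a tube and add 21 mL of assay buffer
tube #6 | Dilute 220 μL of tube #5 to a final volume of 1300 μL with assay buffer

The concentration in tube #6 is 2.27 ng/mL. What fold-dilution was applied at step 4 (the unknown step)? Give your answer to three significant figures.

21.0-fold

Step 1: 14-fold → factor 14
Step 2: 375 μL + 2050 μL = 2425 μL total → factor 2425/375 = 6.4667
Step 3: 250 μL + 2250 μL = 2500 μL total → factor 2500/250 = 10
Step 4: unknown factor x
Step 5: 0.55 mL + 21 mL = 21.55 mL total → factor 21.55/0.55 = 39.182
Step 6: 220 μL brought to 1300 μL → factor 1300/220 = 5.9091
Product of known-step factors = 2.0961 × 10^5
Overall factor = 10.0 mg/mL / (2.27 ng/mL) = 4.4053 × 10^6
x = 4.4053 × 10^6 / 2.0961 × 10^5 = 21.0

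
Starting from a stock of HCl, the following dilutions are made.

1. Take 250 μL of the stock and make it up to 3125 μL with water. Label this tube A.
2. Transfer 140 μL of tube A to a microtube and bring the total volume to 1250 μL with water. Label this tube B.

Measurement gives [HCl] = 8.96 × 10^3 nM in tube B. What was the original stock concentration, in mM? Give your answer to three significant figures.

1.00 mM

Step 1: 250 μL brought to 3125 μL → factor 3125/250 = 12.5
Step 2: 140 μL brought to 1250 μL → factor 1250/140 = 8.9286
Overall dilution factor = 12.5 × 8.9286 = 111.61
Stock = 8.96 × 10^3 nM × 111.61 = 1.000 × 10^6 nM = 1.00 mM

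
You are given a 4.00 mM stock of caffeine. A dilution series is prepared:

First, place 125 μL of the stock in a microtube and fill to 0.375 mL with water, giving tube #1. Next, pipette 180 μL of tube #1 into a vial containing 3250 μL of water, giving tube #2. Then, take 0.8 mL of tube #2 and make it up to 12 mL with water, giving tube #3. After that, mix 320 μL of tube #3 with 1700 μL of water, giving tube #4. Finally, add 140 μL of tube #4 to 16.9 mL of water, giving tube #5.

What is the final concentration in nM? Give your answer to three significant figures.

6.07 nM

Step 1: 125 μL brought to 0.375 mL → factor 375/125 = 3
Step 2: 180 μL + 3250 μL = 3430 μL total → factor 3430/180 = 19.056
Step 3: 0.8 mL brought to 12 mL → factor 12/0.8 = 15
Step 4: 320 μL + 1700 μL = 2020 μL total → factor 2020/320 = 6.3125
Step 5: 140 μL + 16.9 mL = 17040 μL total → factor 17040/140 = 121.71
Overall dilution factor = 3 × 19.056 × 15 × 6.3125 × 121.71 = 6.5884 × 10^5
Final = 4.00 mM / 6.5884 × 10^5 = 6.071 × 10^-6 mM = 6.07 nM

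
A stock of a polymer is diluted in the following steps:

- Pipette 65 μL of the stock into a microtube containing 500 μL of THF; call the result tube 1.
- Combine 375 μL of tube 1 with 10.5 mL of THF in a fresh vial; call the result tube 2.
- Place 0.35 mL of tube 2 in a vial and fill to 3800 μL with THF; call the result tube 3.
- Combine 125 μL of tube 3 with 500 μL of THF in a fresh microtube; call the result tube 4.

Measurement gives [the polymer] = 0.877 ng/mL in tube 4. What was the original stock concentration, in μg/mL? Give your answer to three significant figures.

12.0 μg/mL

Step 1: 65 μL + 500 μL = 565 μL total → factor 565/65 = 8.6923
Step 2: 375 μL + 10.5 mL = 10875 μL total → factor 10875/375 = 29
Step 3: 0.35 mL brought to 3800 μL → factor 3.8/0.35 = 10.857
Step 4: 125 μL + 500 μL = 625 μL total → factor 625/125 = 5
Overall dilution factor = 8.6923 × 29 × 10.857 × 5 = 13684
Stock = 0.877 ng/mL × 13684 = 1.200 × 10^4 ng/mL = 12.0 μg/mL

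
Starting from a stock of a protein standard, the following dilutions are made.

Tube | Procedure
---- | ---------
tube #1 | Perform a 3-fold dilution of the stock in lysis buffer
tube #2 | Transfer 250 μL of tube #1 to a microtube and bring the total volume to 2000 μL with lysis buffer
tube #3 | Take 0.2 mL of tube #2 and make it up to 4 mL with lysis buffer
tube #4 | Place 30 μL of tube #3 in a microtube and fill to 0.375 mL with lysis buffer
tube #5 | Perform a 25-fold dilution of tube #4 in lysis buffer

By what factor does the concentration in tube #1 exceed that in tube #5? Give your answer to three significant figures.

Step 1: 3-fold → factor 3
Step 2: 250 μL brought to 2000 μL → factor 2000/250 = 8
Step 3: 0.2 mL brought to 4 mL → factor 4/0.2 = 20
Step 4: 30 μL brought to 0.375 mL → factor 375/30 = 12.5
Step 5: 25-fold → factor 25
Dilution factor to tube #1 = 3; to tube #5 = 1.5 × 10^5
[tube #1]/[tube #5] = (factor to tube #5)/(factor to tube #1) = 1.5 × 10^5/3 = 5.00 × 10^4

5.00 × 10^4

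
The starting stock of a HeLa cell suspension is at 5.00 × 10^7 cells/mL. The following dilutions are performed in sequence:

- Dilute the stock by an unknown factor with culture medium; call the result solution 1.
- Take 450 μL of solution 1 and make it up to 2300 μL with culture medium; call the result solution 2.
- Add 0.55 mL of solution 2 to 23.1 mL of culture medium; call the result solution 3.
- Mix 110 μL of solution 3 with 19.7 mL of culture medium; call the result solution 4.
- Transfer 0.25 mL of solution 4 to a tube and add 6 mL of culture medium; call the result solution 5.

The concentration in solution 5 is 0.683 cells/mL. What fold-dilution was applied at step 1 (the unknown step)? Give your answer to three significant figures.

74.0-fold

Step 1: unknown factor x
Step 2: 450 μL brought to 2300 μL → factor 2300/450 = 5.1111
Step 3: 0.55 mL + 23.1 mL = 23.65 mL total → factor 23.65/0.55 = 43
Step 4: 110 μL + 19.7 mL = 19810 μL total → factor 19810/110 = 180.09
Step 5: 0.25 mL + 6 mL = 6.25 mL total → factor 6.25/0.25 = 25
Product of known-step factors = 9.895 × 10^5
Overall factor = 5.00 × 10^7 cells/mL / (0.683 cells/mL) = 7.3206 × 10^7
x = 7.3206 × 10^7 / 9.895 × 10^5 = 74.0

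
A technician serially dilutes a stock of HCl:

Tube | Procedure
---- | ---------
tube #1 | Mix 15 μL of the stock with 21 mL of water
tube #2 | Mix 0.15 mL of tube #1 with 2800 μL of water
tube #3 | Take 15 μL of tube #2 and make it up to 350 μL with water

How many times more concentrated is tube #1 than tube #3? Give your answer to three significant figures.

459

Step 1: 15 μL + 21 mL = 21015 μL total → factor 21015/15 = 1401
Step 2: 0.15 mL + 2800 μL = 2.95 mL total → factor 2.95/0.15 = 19.667
Step 3: 15 μL brought to 350 μL → factor 350/15 = 23.333
Dilution factor to tube #1 = 1401; to tube #3 = 6.429 × 10^5
[tube #1]/[tube #3] = (factor to tube #3)/(factor to tube #1) = 6.429 × 10^5/1401 = 459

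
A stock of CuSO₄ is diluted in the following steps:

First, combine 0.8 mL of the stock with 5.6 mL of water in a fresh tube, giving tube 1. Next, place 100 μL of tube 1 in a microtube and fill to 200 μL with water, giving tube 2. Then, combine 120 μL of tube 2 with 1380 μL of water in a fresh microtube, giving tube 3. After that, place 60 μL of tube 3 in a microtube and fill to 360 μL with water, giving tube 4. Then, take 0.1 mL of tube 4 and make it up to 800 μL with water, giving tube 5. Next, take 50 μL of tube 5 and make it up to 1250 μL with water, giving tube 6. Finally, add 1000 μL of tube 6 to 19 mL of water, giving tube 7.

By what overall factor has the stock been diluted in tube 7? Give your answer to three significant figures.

Step 1: 0.8 mL + 5.6 mL = 6.4 mL total → factor 6.4/0.8 = 8
Step 2: 100 μL brought to 200 μL → factor 200/100 = 2
Step 3: 120 μL + 1380 μL = 1500 μL total → factor 1500/120 = 12.5
Step 4: 60 μL brought to 360 μL → factor 360/60 = 6
Step 5: 0.1 mL brought to 800 μL → factor 0.8/0.1 = 8
Step 6: 50 μL brought to 1250 μL → factor 1250/50 = 25
Step 7: 1000 μL + 19 mL = 20000 μL total → factor 20000/1000 = 20
Overall dilution factor = 8 × 2 × 12.5 × 6 × 8 × 25 × 20 = 4.8 × 10^6

4.80 × 10^6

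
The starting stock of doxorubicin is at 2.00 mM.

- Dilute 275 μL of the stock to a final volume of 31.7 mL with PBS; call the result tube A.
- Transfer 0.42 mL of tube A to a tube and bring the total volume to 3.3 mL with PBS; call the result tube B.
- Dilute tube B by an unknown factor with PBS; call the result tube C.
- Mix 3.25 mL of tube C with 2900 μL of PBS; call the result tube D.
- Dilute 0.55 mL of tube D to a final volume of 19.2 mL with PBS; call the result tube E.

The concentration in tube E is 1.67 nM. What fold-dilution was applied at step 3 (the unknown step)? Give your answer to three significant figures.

Step 1: 275 μL brought to 31.7 mL → factor 31700/275 = 115.27
Step 2: 0.42 mL brought to 3.3 mL → factor 3.3/0.42 = 7.8571
Step 3: unknown factor x
Step 4: 3.25 mL + 2900 μL = 6.15 mL total → factor 6.15/3.25 = 1.8923
Step 5: 0.55 mL brought to 19.2 mL → factor 19.2/0.55 = 34.909
Product of known-step factors = 59830
Overall factor = 2.00 mM / (1.67 nM) = 1.1976 × 10^6
x = 1.1976 × 10^6 / 59830 = 20.0

20.0-fold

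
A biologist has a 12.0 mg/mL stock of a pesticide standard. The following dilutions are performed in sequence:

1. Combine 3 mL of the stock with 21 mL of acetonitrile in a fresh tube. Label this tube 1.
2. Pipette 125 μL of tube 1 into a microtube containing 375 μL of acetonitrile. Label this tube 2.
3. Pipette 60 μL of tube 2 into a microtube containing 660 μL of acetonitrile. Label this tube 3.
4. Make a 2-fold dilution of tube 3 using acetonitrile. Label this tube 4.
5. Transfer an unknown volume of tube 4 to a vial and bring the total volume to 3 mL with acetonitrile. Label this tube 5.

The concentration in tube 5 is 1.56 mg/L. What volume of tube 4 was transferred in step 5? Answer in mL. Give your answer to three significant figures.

Step 1: 3 mL + 21 mL = 24 mL total → factor 24/3 = 8
Step 2: 125 μL + 375 μL = 500 μL total → factor 500/125 = 4
Step 3: 60 μL + 660 μL = 720 μL total → factor 720/60 = 12
Step 4: 2-fold → factor 2
Step 5: v brought to 3 mL → factor = 3 mL/v
Product of known-step factors = 768
Overall factor = 12.0 mg/mL / (1.56 mg/L) = 7692.3
Step-5 factor = 7692.3 / 768 = 10.016
v = 3 mL / 10.016 = 0.300 mL

0.300 mL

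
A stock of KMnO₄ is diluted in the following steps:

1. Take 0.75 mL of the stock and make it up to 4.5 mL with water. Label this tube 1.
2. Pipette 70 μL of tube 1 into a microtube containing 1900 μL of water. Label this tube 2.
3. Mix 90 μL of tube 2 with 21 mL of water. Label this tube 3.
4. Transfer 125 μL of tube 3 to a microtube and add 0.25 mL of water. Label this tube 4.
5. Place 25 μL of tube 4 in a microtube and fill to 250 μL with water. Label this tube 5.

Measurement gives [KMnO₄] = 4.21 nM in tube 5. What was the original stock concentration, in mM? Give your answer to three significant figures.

5.00 mM

Step 1: 0.75 mL brought to 4.5 mL → factor 4.5/0.75 = 6
Step 2: 70 μL + 1900 μL = 1970 μL total → factor 1970/70 = 28.143
Step 3: 90 μL + 21 mL = 21090 μL total → factor 21090/90 = 234.33
Step 4: 125 μL + 0.25 mL = 375 μL total → factor 375/125 = 3
Step 5: 25 μL brought to 250 μL → factor 250/25 = 10
Overall dilution factor = 6 × 28.143 × 234.33 × 3 × 10 = 1.1871 × 10^6
Stock = 4.21 nM × 1.1871 × 10^6 = 4.998 × 10^6 nM = 5.00 mM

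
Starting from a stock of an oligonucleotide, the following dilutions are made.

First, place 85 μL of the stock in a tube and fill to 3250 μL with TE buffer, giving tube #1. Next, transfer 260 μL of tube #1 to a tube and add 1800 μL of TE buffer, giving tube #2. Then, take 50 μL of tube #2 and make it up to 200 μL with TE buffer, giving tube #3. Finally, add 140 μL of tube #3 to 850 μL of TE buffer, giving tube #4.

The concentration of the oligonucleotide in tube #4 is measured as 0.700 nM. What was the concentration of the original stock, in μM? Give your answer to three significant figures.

Step 1: 85 μL brought to 3250 μL → factor 3250/85 = 38.235
Step 2: 260 μL + 1800 μL = 2060 μL total → factor 2060/260 = 7.9231
Step 3: 50 μL brought to 200 μL → factor 200/50 = 4
Step 4: 140 μL + 850 μL = 990 μL total → factor 990/140 = 7.0714
Overall dilution factor = 38.235 × 7.9231 × 4 × 7.0714 = 8568.9
Stock = 0.700 nM × 8568.9 = 5998 nM = 6.00 μM

6.00 μM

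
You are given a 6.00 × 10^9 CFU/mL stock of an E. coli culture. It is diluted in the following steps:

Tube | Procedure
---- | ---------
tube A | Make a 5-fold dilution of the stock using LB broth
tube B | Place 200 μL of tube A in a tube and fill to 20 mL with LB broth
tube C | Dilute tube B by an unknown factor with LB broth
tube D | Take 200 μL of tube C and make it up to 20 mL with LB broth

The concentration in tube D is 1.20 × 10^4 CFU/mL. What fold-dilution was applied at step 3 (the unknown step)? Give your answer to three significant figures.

10.0-fold

Step 1: 5-fold → factor 5
Step 2: 200 μL brought to 20 mL → factor 20000/200 = 100
Step 3: unknown factor x
Step 4: 200 μL brought to 20 mL → factor 20000/200 = 100
Product of known-step factors = 50000
Overall factor = 6.00 × 10^9 CFU/mL / (1.20 × 10^4 CFU/mL) = 5 × 10^5
x = 5 × 10^5 / 50000 = 10.0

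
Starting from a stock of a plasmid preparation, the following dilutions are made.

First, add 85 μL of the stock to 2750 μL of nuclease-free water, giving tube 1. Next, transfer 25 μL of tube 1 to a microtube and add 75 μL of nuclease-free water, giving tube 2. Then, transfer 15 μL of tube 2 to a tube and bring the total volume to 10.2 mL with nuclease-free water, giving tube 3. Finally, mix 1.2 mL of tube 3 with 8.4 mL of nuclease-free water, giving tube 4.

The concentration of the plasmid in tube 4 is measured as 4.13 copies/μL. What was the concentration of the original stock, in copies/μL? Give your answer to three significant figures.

Step 1: 85 μL + 2750 μL = 2835 μL total → factor 2835/85 = 33.353
Step 2: 25 μL + 75 μL = 100 μL total → factor 100/25 = 4
Step 3: 15 μL brought to 10.2 mL → factor 10200/15 = 680
Step 4: 1.2 mL + 8.4 mL = 9.6 mL total → factor 9.6/1.2 = 8
Overall dilution factor = 33.353 × 4 × 680 × 8 = 7.2576 × 10^5
Stock = 4.13 copies/μL × 7.2576 × 10^5 = 3.00 × 10^6 copies/μL

3.00 × 10^6 copies/μL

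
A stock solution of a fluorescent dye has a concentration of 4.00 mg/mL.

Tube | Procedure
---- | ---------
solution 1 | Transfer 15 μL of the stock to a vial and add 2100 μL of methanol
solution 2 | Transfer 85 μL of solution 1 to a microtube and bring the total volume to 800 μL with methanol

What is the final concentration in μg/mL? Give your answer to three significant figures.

Step 1: 15 μL + 2100 μL = 2115 μL total → factor 2115/15 = 141
Step 2: 85 μL brought to 800 μL → factor 800/85 = 9.4118
Overall dilution factor = 141 × 9.4118 = 1327.1
Final = 4.00 mg/mL / 1327.1 = 0.003014 mg/mL = 3.01 μg/mL

3.01 μg/mL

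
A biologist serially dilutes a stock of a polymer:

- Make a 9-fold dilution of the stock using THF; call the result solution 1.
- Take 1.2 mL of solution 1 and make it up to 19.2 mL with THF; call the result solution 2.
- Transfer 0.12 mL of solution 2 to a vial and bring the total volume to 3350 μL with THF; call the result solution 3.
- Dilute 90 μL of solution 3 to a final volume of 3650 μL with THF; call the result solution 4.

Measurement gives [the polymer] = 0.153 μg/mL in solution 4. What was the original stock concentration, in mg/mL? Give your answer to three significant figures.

24.9 mg/mL

Step 1: 9-fold → factor 9
Step 2: 1.2 mL brought to 19.2 mL → factor 19.2/1.2 = 16
Step 3: 0.12 mL brought to 3350 μL → factor 3.35/0.12 = 27.917
Step 4: 90 μL brought to 3650 μL → factor 3650/90 = 40.556
Overall dilution factor = 9 × 16 × 27.917 × 40.556 = 1.6303 × 10^5
Stock = 0.153 μg/mL × 1.6303 × 10^5 = 2.494 × 10^4 μg/mL = 24.9 mg/mL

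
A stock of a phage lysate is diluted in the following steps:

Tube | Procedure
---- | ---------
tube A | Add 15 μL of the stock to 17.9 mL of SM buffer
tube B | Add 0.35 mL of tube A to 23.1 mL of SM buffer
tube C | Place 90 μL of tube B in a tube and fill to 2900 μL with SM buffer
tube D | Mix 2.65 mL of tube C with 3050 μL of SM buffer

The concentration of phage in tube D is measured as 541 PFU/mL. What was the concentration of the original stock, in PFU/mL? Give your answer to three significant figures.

3.00 × 10^9 PFU/mL

Step 1: 15 μL + 17.9 mL = 17915 μL total → factor 17915/15 = 1194.3
Step 2: 0.35 mL + 23.1 mL = 23.45 mL total → factor 23.45/0.35 = 67
Step 3: 90 μL brought to 2900 μL → factor 2900/90 = 32.222
Step 4: 2.65 mL + 3050 μL = 5.7 mL total → factor 5.7/2.65 = 2.1509
Overall dilution factor = 1194.3 × 67 × 32.222 × 2.1509 = 5.5461 × 10^6
Stock = 541 PFU/mL × 5.5461 × 10^6 = 3.00 × 10^9 PFU/mL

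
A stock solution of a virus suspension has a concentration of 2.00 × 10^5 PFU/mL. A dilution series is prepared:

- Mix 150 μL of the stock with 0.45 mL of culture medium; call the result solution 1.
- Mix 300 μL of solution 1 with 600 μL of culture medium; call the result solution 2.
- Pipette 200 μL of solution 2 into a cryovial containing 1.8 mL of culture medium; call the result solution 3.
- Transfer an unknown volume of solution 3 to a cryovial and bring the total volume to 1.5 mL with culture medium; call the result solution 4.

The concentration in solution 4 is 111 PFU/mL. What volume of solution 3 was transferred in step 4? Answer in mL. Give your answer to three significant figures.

0.0999 mL

Step 1: 150 μL + 0.45 mL = 600 μL total → factor 600/150 = 4
Step 2: 300 μL + 600 μL = 900 μL total → factor 900/300 = 3
Step 3: 200 μL + 1.8 mL = 2000 μL total → factor 2000/200 = 10
Step 4: v brought to 1.5 mL → factor = 1.5 mL/v
Product of known-step factors = 120
Overall factor = 2.00 × 10^5 PFU/mL / (111 PFU/mL) = 1801.8
Step-4 factor = 1801.8 / 120 = 15.015
v = 1.5 mL / 15.015 = 0.0999 mL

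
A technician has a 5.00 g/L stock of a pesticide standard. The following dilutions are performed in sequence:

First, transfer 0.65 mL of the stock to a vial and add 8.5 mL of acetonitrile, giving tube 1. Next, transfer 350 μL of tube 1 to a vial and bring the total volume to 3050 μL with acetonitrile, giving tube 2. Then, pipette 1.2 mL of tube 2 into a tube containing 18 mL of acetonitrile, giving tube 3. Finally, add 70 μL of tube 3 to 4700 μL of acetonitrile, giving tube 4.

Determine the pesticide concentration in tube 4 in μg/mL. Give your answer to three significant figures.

Step 1: 0.65 mL + 8.5 mL = 9.15 mL total → factor 9.15/0.65 = 14.077
Step 2: 350 μL brought to 3050 μL → factor 3050/350 = 8.7143
Step 3: 1.2 mL + 18 mL = 19.2 mL total → factor 19.2/1.2 = 16
Step 4: 70 μL + 4700 μL = 4770 μL total → factor 4770/70 = 68.143
Overall dilution factor = 14.077 × 8.7143 × 16 × 68.143 = 1.3375 × 10^5
Final = 5.00 g/L / 1.3375 × 10^5 = 3.738 × 10^-5 g/L = 0.0374 μg/mL

0.0374 μg/mL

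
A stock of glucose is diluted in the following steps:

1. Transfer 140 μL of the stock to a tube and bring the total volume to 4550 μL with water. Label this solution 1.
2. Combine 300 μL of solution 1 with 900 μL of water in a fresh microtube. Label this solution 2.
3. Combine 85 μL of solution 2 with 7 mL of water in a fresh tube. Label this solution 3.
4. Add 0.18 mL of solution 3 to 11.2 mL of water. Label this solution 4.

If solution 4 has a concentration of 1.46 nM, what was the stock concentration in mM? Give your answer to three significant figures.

Step 1: 140 μL brought to 4550 μL → factor 4550/140 = 32.5
Step 2: 300 μL + 900 μL = 1200 μL total → factor 1200/300 = 4
Step 3: 85 μL + 7 mL = 7085 μL total → factor 7085/85 = 83.353
Step 4: 0.18 mL + 11.2 mL = 11.38 mL total → factor 11.38/0.18 = 63.222
Overall dilution factor = 32.5 × 4 × 83.353 × 63.222 = 6.8507 × 10^5
Stock = 1.46 nM × 6.8507 × 10^5 = 1.000 × 10^6 nM = 1.00 mM

1.00 mM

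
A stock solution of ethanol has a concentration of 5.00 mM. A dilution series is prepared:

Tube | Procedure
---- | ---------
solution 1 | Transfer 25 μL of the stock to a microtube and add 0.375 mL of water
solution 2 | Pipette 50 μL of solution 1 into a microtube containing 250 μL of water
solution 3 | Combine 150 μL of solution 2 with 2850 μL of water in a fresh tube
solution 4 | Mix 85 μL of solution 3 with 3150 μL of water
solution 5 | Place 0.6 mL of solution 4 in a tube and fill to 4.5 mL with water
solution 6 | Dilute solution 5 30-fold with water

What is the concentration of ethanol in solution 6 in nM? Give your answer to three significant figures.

0.304 nM

Step 1: 25 μL + 0.375 mL = 400 μL total → factor 400/25 = 16
Step 2: 50 μL + 250 μL = 300 μL total → factor 300/50 = 6
Step 3: 150 μL + 2850 μL = 3000 μL total → factor 3000/150 = 20
Step 4: 85 μL + 3150 μL = 3235 μL total → factor 3235/85 = 38.059
Step 5: 0.6 mL brought to 4.5 mL → factor 4.5/0.6 = 7.5
Step 6: 30-fold → factor 30
Overall dilution factor = 16 × 6 × 20 × 38.059 × 7.5 × 30 = 1.6441 × 10^7
Final = 5.00 mM / 1.6441 × 10^7 = 3.041 × 10^-7 mM = 0.304 nM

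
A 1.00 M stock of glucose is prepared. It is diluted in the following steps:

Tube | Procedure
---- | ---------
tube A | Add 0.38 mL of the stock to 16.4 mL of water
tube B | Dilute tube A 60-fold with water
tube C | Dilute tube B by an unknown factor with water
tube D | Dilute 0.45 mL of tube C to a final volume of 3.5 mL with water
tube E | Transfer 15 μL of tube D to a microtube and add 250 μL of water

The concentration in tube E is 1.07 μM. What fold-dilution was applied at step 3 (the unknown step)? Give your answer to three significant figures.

2.57-fold

Step 1: 0.38 mL + 16.4 mL = 16.78 mL total → factor 16.78/0.38 = 44.158
Step 2: 60-fold → factor 60
Step 3: unknown factor x
Step 4: 0.45 mL brought to 3.5 mL → factor 3.5/0.45 = 7.7778
Step 5: 15 μL + 250 μL = 265 μL total → factor 265/15 = 17.667
Product of known-step factors = 3.6406 × 10^5
Overall factor = 1.00 M / (1.07 μM) = 9.3458 × 10^5
x = 9.3458 × 10^5 / 3.6406 × 10^5 = 2.57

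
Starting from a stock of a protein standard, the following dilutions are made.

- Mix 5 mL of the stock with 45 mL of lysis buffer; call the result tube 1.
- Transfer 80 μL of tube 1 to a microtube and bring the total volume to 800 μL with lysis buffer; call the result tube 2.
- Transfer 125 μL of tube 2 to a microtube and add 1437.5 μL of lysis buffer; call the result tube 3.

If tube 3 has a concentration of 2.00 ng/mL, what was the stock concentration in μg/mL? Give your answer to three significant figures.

2.50 μg/mL

Step 1: 5 mL + 45 mL = 50 mL total → factor 50/5 = 10
Step 2: 80 μL brought to 800 μL → factor 800/80 = 10
Step 3: 125 μL + 1437.5 μL = 1562.5 μL total → factor 1562.5/125 = 12.5
Overall dilution factor = 10 × 10 × 12.5 = 1250
Stock = 2.00 ng/mL × 1250 = 2500 ng/mL = 2.50 μg/mL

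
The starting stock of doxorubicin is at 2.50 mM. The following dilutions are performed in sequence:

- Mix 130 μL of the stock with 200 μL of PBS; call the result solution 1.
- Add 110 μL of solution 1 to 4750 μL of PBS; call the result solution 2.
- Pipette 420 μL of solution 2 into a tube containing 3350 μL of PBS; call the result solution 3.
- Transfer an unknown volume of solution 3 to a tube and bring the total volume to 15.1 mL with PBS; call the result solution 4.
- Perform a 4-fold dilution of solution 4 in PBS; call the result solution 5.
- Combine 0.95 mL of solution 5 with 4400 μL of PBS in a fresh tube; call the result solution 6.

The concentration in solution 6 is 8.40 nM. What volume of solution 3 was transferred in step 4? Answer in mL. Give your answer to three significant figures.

Step 1: 130 μL + 200 μL = 330 μL total → factor 330/130 = 2.5385
Step 2: 110 μL + 4750 μL = 4860 μL total → factor 4860/110 = 44.182
Step 3: 420 μL + 3350 μL = 3770 μL total → factor 3770/420 = 8.9762
Step 4: v brought to 15.1 mL → factor = 15.1 mL/v
Step 5: 4-fold → factor 4
Step 6: 0.95 mL + 4400 μL = 5.35 mL total → factor 5.35/0.95 = 5.6316
Product of known-step factors = 22678
Overall factor = 2.50 mM / (8.40 nM) = 2.9762 × 10^5
Step-4 factor = 2.9762 × 10^5 / 22678 = 13.124
v = 15.1 mL / 13.124 = 1.15 mL

1.15 mL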